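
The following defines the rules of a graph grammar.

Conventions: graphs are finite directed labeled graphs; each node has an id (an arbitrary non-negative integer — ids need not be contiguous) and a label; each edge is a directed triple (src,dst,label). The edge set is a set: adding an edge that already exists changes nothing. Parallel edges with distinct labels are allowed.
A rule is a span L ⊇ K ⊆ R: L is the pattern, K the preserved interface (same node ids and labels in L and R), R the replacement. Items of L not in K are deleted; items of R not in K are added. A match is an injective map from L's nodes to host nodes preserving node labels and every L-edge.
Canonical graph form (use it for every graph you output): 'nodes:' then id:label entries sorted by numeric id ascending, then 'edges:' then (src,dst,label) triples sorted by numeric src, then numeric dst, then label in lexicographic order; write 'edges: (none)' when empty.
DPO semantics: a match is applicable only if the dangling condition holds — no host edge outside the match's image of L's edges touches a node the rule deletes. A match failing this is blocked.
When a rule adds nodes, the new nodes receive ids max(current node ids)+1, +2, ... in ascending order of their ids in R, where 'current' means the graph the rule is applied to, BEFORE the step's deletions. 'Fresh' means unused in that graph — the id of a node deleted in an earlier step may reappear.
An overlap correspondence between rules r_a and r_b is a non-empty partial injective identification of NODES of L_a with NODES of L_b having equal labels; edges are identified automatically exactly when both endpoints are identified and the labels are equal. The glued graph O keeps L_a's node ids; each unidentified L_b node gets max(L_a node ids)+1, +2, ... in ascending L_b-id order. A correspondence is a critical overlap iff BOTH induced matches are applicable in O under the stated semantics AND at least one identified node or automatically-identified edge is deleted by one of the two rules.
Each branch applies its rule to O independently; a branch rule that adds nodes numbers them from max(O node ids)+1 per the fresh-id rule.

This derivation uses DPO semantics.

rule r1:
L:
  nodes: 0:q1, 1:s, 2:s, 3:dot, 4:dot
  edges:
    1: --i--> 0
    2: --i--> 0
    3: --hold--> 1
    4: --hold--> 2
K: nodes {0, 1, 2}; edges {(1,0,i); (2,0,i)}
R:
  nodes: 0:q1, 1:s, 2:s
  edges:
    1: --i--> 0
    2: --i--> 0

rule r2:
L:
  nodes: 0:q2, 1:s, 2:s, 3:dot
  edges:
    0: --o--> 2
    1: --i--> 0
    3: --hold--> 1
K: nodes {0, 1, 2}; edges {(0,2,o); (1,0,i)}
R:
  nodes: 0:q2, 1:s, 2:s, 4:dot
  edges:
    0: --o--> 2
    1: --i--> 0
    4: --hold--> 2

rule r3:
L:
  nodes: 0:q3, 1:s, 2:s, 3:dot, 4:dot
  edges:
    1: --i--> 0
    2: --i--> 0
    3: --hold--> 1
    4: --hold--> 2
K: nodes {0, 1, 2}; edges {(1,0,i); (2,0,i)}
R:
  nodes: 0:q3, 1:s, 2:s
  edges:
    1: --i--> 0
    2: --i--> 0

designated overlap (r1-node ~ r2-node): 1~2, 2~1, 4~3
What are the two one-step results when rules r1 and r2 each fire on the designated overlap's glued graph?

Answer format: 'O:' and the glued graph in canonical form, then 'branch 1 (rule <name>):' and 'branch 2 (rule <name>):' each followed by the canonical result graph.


O:
nodes: 0:q1, 1:s, 2:s, 3:dot, 4:dot, 5:q2
edges: (1,0,i); (2,0,i); (2,5,i); (3,1,hold); (4,2,hold); (5,1,o)
branch 1 (rule r1):
nodes: 0:q1, 1:s, 2:s, 5:q2
edges: (1,0,i); (2,0,i); (2,5,i); (5,1,o)
branch 2 (rule r2):
nodes: 0:q1, 1:s, 2:s, 3:dot, 5:q2, 6:dot
edges: (1,0,i); (2,0,i); (2,5,i); (3,1,hold); (5,1,o); (6,1,hold)


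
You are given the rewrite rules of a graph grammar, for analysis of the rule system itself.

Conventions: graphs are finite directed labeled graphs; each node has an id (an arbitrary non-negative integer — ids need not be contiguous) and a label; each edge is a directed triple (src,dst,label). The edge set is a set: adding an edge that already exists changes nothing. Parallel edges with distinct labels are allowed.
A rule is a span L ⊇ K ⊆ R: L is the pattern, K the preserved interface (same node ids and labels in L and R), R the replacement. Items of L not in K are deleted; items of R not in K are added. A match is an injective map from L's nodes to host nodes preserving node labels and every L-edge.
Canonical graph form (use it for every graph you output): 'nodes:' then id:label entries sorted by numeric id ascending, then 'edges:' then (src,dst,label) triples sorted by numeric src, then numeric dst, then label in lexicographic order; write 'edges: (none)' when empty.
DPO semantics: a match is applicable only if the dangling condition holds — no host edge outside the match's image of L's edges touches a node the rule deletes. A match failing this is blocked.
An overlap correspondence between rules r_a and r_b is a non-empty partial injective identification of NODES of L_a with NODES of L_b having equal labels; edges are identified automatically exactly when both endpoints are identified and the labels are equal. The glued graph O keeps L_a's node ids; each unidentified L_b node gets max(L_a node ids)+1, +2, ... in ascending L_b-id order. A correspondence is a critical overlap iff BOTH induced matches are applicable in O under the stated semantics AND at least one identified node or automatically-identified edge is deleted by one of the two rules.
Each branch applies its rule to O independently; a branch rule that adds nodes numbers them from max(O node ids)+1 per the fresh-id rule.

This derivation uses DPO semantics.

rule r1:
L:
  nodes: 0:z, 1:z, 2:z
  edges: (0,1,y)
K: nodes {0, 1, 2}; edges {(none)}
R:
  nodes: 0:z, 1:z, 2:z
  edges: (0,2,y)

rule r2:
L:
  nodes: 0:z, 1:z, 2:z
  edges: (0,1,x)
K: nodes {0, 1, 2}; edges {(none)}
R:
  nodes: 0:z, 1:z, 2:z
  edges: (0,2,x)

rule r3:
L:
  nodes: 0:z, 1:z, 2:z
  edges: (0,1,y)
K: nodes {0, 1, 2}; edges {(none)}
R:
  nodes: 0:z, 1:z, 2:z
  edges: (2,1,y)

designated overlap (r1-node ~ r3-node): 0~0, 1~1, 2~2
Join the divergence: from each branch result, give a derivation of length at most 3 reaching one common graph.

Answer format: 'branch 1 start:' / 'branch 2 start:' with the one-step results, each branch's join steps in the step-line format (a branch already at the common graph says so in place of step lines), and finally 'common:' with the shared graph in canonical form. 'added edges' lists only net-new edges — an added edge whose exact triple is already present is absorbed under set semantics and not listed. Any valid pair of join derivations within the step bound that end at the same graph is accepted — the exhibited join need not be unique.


branch 1 start:
nodes: 0:z, 1:z, 2:z
edges: (0,2,y)
branch 2 start:
nodes: 0:z, 1:z, 2:z
edges: (2,1,y)
branch 1 step 1: rule r1; match: 0->0, 1->2, 2->1; deleted nodes (none); deleted edges (0,2,y); added nodes (none); added edges (0,1,y); result: nodes: 0:z, 1:z, 2:z edges: (0,1,y)
branch 2 step 1: rule r3; match: 0->2, 1->1, 2->0; deleted nodes (none); deleted edges (2,1,y); added nodes (none); added edges (0,1,y); result: nodes: 0:z, 1:z, 2:z edges: (0,1,y)
common:
nodes: 0:z, 1:z, 2:z
edges: (0,1,y)


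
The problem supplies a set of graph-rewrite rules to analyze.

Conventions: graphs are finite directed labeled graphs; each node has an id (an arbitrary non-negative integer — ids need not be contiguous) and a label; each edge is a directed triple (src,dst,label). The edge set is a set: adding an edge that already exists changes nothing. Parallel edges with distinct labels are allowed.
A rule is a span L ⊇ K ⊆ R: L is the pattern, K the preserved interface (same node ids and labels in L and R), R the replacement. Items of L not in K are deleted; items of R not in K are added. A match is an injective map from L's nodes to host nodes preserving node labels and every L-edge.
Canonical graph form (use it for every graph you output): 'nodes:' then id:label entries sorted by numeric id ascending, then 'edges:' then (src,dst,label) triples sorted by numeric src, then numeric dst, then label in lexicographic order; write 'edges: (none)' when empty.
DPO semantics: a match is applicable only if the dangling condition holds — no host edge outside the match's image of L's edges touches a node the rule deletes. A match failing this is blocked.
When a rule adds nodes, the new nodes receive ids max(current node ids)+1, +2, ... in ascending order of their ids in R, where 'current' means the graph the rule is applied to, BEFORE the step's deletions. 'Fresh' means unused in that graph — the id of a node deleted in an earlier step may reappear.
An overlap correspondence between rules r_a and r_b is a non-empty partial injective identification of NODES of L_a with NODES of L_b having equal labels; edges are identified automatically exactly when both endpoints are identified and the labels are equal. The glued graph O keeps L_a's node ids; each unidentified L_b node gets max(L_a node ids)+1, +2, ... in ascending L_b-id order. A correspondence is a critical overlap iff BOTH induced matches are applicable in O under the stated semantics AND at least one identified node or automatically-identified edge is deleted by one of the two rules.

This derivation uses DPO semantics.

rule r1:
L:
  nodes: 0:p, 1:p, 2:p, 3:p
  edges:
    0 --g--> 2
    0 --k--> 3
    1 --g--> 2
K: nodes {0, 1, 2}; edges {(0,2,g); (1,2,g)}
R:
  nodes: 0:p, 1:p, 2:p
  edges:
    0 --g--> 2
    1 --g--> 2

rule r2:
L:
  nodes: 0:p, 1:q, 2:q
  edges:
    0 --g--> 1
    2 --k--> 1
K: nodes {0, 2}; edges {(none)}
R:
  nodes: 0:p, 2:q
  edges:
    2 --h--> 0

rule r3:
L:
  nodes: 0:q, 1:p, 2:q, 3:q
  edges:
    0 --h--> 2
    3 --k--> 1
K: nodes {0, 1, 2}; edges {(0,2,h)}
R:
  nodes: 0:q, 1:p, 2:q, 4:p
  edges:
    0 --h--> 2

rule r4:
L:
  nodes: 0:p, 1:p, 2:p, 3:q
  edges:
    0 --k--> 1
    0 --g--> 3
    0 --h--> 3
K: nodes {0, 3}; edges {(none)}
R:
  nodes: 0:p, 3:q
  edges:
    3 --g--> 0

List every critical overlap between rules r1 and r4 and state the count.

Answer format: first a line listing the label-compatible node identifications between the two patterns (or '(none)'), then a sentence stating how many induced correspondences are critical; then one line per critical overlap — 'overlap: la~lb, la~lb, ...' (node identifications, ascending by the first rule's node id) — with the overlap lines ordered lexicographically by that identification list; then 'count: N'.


label-compatible node identifications between L(r1) and L(r4): 0~0, 0~1, 0~2, 1~0, 1~1, 1~2, 2~0, 2~1, 2~2, 3~0, 3~1, 3~2
1 of the induced correspondences is a critical overlap of r1 and r4.
overlap: 0~0, 3~1
count: 1


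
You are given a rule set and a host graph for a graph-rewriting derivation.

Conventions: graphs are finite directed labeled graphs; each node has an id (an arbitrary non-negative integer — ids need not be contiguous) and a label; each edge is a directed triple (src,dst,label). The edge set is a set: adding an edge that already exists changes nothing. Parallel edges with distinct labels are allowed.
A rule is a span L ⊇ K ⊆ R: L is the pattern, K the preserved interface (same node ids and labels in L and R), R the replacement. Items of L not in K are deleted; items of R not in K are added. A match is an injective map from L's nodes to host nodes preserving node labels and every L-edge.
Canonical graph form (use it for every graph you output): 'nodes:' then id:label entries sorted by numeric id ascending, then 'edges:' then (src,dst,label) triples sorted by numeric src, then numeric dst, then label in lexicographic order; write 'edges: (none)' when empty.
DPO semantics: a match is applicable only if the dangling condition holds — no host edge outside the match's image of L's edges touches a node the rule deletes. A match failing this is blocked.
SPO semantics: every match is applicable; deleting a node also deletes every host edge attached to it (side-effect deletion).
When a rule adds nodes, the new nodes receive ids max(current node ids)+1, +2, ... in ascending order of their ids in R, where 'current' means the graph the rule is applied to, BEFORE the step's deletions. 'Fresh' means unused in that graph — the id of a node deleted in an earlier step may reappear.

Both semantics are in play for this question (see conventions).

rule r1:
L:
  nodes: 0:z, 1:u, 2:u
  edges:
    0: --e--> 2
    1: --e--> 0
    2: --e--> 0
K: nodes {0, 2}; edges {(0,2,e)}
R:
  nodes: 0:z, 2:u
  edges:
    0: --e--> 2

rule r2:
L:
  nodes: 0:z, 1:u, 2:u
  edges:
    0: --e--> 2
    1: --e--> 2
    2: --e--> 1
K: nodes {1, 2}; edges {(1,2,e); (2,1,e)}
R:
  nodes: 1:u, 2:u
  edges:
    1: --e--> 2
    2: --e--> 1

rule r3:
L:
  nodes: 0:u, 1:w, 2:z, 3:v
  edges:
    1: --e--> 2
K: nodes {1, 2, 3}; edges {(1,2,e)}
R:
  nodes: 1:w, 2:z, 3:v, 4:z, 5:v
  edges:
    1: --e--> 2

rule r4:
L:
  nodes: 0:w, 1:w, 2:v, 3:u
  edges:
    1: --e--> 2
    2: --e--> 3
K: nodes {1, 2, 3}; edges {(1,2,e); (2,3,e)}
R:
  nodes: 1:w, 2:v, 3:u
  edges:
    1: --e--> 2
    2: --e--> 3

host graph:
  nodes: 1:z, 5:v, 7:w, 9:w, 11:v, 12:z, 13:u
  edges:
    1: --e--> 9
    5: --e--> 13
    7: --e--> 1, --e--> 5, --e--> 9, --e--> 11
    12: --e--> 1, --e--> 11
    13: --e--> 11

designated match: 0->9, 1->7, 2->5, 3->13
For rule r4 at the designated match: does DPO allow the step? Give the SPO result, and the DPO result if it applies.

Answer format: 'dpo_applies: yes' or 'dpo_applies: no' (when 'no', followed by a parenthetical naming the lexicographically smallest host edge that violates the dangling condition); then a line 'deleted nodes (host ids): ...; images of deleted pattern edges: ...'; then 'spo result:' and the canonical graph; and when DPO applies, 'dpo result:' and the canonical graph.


dpo_applies: no
(the rule deletes node 9, which keeps host edge (1,9,e) outside the match image — the dangling condition fails, DPO blocks; SPO proceeds and side-deletes such edges)
deleted nodes (host ids): 9; images of deleted pattern edges: (none)
spo result:
nodes: 1:z, 5:v, 7:w, 11:v, 12:z, 13:u
edges: (5,13,e); (7,1,e); (7,5,e); (7,11,e); (12,1,e); (12,11,e); (13,11,e)


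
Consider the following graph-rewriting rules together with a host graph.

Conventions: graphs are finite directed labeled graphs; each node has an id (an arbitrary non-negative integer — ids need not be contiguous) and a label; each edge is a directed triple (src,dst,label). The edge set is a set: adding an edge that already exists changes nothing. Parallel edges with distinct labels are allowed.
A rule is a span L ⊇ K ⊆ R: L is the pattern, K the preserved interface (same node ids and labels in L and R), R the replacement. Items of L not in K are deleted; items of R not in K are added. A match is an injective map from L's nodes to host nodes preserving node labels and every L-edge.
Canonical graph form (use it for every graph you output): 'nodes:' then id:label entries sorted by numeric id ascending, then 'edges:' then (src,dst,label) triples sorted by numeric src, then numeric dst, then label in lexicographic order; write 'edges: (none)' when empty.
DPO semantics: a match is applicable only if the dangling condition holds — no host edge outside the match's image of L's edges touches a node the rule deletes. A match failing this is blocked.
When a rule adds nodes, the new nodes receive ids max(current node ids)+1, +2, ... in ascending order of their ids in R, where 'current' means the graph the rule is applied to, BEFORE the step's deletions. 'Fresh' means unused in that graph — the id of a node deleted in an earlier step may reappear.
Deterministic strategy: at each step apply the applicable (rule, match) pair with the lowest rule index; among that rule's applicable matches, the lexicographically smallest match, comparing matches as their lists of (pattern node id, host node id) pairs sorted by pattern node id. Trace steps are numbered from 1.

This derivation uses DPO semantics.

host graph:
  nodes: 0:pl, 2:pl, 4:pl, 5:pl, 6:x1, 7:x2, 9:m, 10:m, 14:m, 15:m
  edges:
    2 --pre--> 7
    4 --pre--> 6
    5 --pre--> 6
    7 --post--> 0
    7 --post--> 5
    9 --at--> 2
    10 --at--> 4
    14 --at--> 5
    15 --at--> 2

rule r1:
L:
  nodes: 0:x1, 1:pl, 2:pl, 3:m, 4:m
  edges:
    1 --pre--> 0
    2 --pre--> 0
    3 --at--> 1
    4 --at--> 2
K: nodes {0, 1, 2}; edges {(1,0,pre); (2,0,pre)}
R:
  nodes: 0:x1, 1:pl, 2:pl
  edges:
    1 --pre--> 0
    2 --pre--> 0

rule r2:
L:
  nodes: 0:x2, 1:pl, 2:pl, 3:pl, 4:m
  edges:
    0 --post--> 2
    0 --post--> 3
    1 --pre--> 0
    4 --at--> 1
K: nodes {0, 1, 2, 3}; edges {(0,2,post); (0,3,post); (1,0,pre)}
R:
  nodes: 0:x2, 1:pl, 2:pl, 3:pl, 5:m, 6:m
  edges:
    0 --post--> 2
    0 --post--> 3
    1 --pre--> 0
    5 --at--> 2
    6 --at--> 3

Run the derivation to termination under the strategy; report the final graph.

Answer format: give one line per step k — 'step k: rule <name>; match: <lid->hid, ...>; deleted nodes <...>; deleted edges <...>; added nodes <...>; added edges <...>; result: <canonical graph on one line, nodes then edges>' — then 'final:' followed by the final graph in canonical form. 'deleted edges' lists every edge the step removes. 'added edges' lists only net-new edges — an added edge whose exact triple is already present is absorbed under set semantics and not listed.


step 1: rule r1; match: 0->6, 1->4, 2->5, 3->10, 4->14; deleted nodes 10, 14; deleted edges (10,4,at); (14,5,at); added nodes (none); added edges (none); result: nodes: 0:pl, 2:pl, 4:pl, 5:pl, 6:x1, 7:x2, 9:m, 15:m edges: (2,7,pre); (4,6,pre); (5,6,pre); (7,0,post); (7,5,post); (9,2,at); (15,2,at)
step 2: rule r2; match: 0->7, 1->2, 2->0, 3->5, 4->9; deleted nodes 9; deleted edges (9,2,at); added nodes 16, 17; added edges (16,0,at); (17,5,at); result: nodes: 0:pl, 2:pl, 4:pl, 5:pl, 6:x1, 7:x2, 15:m, 16:m, 17:m edges: (2,7,pre); (4,6,pre); (5,6,pre); (7,0,post); (7,5,post); (15,2,at); (16,0,at); (17,5,at)
step 3: rule r2; match: 0->7, 1->2, 2->0, 3->5, 4->15; deleted nodes 15; deleted edges (15,2,at); added nodes 18, 19; added edges (18,0,at); (19,5,at); result: nodes: 0:pl, 2:pl, 4:pl, 5:pl, 6:x1, 7:x2, 16:m, 17:m, 18:m, 19:m edges: (2,7,pre); (4,6,pre); (5,6,pre); (7,0,post); (7,5,post); (16,0,at); (17,5,at); (18,0,at); (19,5,at)
final:
nodes: 0:pl, 2:pl, 4:pl, 5:pl, 6:x1, 7:x2, 16:m, 17:m, 18:m, 19:m
edges: (2,7,pre); (4,6,pre); (5,6,pre); (7,0,post); (7,5,post); (16,0,at); (17,5,at); (18,0,at); (19,5,at)


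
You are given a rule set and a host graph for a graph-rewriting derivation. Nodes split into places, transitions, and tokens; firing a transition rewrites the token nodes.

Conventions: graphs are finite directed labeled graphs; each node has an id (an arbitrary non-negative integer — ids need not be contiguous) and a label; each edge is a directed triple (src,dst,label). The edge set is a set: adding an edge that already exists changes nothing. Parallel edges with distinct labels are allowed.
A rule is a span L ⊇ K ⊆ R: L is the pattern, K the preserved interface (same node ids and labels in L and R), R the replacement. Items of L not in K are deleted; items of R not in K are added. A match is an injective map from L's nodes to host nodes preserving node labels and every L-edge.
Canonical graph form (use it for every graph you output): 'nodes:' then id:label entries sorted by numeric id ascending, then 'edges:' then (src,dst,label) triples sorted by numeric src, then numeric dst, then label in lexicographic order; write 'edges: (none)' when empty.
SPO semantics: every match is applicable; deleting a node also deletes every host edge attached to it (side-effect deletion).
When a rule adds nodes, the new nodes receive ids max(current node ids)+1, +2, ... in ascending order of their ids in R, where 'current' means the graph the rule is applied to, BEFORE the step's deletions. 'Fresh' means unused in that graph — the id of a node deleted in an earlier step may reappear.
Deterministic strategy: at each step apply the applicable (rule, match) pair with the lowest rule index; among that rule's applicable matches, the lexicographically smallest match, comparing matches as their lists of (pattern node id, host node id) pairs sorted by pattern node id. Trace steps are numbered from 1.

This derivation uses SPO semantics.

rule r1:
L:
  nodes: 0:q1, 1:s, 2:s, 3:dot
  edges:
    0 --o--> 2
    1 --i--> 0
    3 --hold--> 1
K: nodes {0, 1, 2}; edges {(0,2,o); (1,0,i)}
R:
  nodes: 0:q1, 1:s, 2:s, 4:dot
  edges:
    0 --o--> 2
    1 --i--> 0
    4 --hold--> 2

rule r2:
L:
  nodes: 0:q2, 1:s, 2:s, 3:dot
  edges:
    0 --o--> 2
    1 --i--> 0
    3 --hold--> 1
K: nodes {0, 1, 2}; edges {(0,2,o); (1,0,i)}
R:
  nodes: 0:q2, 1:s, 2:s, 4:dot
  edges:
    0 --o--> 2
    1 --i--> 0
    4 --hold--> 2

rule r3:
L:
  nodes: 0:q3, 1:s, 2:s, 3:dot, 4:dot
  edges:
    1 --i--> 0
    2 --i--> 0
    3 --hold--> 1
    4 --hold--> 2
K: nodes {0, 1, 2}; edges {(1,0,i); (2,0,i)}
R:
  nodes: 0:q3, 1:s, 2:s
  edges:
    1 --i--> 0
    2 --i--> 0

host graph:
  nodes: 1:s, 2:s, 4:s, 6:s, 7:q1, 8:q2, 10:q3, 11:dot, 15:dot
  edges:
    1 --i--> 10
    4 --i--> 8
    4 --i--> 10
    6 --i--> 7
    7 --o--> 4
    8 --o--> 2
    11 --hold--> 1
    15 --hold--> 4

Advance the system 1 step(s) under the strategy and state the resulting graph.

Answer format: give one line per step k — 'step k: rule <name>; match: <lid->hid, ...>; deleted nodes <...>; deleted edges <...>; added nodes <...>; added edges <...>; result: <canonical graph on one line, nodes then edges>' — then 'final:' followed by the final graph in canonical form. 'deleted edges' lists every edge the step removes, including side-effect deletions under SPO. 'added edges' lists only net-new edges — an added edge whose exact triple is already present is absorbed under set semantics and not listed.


step 1: rule r2; match: 0->8, 1->4, 2->2, 3->15; deleted nodes 15; deleted edges (15,4,hold); added nodes 16; added edges (16,2,hold); result: nodes: 1:s, 2:s, 4:s, 6:s, 7:q1, 8:q2, 10:q3, 11:dot, 16:dot edges: (1,10,i); (4,8,i); (4,10,i); (6,7,i); (7,4,o); (8,2,o); (11,1,hold); (16,2,hold)
final:
nodes: 1:s, 2:s, 4:s, 6:s, 7:q1, 8:q2, 10:q3, 11:dot, 16:dot
edges: (1,10,i); (4,8,i); (4,10,i); (6,7,i); (7,4,o); (8,2,o); (11,1,hold); (16,2,hold)


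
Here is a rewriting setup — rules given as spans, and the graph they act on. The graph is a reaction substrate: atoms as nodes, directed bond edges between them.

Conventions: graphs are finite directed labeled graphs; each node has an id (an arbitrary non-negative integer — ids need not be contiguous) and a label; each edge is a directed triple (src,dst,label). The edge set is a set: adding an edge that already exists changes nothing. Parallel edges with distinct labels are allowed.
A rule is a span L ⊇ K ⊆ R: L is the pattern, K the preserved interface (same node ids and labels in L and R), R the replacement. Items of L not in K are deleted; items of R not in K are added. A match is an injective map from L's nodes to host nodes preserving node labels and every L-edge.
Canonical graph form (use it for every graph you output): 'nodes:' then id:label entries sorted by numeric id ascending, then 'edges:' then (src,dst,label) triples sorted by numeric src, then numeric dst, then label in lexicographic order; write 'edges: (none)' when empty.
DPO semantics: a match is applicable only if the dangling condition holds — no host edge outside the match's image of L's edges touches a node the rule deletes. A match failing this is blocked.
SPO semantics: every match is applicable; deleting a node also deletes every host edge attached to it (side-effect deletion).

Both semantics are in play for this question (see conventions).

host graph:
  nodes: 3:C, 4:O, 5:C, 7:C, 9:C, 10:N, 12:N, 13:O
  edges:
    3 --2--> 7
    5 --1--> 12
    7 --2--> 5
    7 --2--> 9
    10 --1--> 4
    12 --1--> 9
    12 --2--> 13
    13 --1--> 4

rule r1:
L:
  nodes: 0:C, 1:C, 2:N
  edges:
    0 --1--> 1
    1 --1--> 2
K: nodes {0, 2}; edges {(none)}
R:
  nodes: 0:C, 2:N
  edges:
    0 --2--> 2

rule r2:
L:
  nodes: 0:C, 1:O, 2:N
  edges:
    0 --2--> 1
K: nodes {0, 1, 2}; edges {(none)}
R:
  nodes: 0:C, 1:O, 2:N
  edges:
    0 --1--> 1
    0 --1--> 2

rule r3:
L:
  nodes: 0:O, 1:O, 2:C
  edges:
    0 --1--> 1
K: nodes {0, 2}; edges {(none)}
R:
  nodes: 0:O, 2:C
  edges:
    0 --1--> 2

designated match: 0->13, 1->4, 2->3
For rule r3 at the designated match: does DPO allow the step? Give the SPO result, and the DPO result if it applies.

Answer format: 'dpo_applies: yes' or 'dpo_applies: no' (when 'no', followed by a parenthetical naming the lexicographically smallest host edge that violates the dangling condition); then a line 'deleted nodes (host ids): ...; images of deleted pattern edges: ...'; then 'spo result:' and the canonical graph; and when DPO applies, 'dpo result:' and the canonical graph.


dpo_applies: no
(the rule deletes node 4, which keeps host edge (10,4,1) outside the match image — the dangling condition fails, DPO blocks; SPO proceeds and side-deletes such edges)
deleted nodes (host ids): 4; images of deleted pattern edges: (13,4,1)
spo result:
nodes: 3:C, 5:C, 7:C, 9:C, 10:N, 12:N, 13:O
edges: (3,7,2); (5,12,1); (7,5,2); (7,9,2); (12,9,1); (12,13,2); (13,3,1)


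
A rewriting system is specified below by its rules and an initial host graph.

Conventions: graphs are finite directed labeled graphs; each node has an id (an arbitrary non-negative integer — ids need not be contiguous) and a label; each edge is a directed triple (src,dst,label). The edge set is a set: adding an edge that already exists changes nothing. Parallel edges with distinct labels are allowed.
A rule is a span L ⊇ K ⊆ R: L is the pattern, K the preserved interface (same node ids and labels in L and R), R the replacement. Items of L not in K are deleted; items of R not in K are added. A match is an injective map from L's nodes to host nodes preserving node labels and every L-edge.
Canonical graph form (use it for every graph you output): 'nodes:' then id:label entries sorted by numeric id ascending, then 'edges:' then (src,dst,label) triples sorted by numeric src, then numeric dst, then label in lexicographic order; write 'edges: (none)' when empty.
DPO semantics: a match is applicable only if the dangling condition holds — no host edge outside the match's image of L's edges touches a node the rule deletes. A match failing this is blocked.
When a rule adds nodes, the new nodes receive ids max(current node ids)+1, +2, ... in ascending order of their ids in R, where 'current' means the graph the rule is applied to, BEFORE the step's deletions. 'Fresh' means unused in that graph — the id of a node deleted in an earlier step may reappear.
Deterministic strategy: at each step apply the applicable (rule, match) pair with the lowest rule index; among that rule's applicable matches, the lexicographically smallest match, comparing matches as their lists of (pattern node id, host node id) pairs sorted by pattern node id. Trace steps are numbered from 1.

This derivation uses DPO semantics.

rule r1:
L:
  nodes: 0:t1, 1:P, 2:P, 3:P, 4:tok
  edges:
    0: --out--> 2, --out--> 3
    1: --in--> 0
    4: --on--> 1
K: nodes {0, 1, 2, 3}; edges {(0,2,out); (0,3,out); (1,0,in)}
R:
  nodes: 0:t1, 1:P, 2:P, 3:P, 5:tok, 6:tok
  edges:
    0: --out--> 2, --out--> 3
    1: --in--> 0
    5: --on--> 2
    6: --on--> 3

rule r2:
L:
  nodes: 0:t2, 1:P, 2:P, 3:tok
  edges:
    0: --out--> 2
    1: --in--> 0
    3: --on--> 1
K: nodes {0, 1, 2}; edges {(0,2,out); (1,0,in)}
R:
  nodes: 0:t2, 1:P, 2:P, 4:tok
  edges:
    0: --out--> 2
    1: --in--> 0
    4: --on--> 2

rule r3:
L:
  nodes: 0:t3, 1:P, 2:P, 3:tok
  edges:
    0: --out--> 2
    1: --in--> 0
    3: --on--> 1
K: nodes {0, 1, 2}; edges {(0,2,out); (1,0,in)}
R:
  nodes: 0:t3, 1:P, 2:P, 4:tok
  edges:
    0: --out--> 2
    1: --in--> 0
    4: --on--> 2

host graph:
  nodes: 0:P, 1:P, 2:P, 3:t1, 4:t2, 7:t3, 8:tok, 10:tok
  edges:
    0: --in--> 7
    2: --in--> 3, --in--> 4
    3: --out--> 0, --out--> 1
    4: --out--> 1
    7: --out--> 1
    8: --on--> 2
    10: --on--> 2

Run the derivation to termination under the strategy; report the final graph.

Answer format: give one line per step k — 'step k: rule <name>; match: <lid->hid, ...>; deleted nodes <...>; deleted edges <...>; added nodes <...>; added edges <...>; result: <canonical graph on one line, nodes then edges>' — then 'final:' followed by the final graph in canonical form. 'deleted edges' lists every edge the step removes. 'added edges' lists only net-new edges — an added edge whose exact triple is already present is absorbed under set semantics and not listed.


step 1: rule r1; match: 0->3, 1->2, 2->0, 3->1, 4->8; deleted nodes 8; deleted edges (8,2,on); added nodes 11, 12; added edges (11,0,on); (12,1,on); result: nodes: 0:P, 1:P, 2:P, 3:t1, 4:t2, 7:t3, 10:tok, 11:tok, 12:tok edges: (0,7,in); (2,3,in); (2,4,in); (3,0,out); (3,1,out); (4,1,out); (7,1,out); (10,2,on); (11,0,on); (12,1,on)
step 2: rule r1; match: 0->3, 1->2, 2->0, 3->1, 4->10; deleted nodes 10; deleted edges (10,2,on); added nodes 13, 14; added edges (13,0,on); (14,1,on); result: nodes: 0:P, 1:P, 2:P, 3:t1, 4:t2, 7:t3, 11:tok, 12:tok, 13:tok, 14:tok edges: (0,7,in); (2,3,in); (2,4,in); (3,0,out); (3,1,out); (4,1,out); (7,1,out); (11,0,on); (12,1,on); (13,0,on); (14,1,on)
step 3: rule r3; match: 0->7, 1->0, 2->1, 3->11; deleted nodes 11; deleted edges (11,0,on); added nodes 15; added edges (15,1,on); result: nodes: 0:P, 1:P, 2:P, 3:t1, 4:t2, 7:t3, 12:tok, 13:tok, 14:tok, 15:tok edges: (0,7,in); (2,3,in); (2,4,in); (3,0,out); (3,1,out); (4,1,out); (7,1,out); (12,1,on); (13,0,on); (14,1,on); (15,1,on)
step 4: rule r3; match: 0->7, 1->0, 2->1, 3->13; deleted nodes 13; deleted edges (13,0,on); added nodes 16; added edges (16,1,on); result: nodes: 0:P, 1:P, 2:P, 3:t1, 4:t2, 7:t3, 12:tok, 14:tok, 15:tok, 16:tok edges: (0,7,in); (2,3,in); (2,4,in); (3,0,out); (3,1,out); (4,1,out); (7,1,out); (12,1,on); (14,1,on); (15,1,on); (16,1,on)
final:
nodes: 0:P, 1:P, 2:P, 3:t1, 4:t2, 7:t3, 12:tok, 14:tok, 15:tok, 16:tok
edges: (0,7,in); (2,3,in); (2,4,in); (3,0,out); (3,1,out); (4,1,out); (7,1,out); (12,1,on); (14,1,on); (15,1,on); (16,1,on)


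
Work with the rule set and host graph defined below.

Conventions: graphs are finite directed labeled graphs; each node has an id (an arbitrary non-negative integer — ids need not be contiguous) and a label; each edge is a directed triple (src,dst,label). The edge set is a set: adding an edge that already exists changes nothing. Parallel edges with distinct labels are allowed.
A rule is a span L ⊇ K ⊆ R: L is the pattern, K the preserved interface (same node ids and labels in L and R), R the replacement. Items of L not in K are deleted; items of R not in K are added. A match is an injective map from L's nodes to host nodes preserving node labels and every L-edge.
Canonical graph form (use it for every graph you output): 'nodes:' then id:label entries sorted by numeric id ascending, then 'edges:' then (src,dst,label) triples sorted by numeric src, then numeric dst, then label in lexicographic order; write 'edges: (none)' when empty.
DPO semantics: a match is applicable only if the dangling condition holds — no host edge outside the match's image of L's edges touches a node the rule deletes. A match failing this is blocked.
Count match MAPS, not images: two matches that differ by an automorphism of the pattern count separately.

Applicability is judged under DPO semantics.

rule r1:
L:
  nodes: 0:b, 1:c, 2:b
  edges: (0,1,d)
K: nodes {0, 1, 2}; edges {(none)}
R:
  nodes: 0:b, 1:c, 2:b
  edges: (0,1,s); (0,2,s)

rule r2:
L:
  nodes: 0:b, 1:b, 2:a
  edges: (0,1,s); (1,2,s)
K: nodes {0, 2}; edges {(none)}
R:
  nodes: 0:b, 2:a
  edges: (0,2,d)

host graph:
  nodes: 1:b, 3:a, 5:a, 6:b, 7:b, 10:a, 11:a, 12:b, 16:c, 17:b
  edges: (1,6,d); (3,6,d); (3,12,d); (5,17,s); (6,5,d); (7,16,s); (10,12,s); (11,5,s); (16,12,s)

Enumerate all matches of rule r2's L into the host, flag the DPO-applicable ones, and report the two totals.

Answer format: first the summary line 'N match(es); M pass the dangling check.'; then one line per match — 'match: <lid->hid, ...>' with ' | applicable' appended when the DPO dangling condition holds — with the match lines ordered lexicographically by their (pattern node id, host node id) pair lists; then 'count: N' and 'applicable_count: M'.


0 match(es); 0 pass the dangling check.
count: 0
applicable_count: 0


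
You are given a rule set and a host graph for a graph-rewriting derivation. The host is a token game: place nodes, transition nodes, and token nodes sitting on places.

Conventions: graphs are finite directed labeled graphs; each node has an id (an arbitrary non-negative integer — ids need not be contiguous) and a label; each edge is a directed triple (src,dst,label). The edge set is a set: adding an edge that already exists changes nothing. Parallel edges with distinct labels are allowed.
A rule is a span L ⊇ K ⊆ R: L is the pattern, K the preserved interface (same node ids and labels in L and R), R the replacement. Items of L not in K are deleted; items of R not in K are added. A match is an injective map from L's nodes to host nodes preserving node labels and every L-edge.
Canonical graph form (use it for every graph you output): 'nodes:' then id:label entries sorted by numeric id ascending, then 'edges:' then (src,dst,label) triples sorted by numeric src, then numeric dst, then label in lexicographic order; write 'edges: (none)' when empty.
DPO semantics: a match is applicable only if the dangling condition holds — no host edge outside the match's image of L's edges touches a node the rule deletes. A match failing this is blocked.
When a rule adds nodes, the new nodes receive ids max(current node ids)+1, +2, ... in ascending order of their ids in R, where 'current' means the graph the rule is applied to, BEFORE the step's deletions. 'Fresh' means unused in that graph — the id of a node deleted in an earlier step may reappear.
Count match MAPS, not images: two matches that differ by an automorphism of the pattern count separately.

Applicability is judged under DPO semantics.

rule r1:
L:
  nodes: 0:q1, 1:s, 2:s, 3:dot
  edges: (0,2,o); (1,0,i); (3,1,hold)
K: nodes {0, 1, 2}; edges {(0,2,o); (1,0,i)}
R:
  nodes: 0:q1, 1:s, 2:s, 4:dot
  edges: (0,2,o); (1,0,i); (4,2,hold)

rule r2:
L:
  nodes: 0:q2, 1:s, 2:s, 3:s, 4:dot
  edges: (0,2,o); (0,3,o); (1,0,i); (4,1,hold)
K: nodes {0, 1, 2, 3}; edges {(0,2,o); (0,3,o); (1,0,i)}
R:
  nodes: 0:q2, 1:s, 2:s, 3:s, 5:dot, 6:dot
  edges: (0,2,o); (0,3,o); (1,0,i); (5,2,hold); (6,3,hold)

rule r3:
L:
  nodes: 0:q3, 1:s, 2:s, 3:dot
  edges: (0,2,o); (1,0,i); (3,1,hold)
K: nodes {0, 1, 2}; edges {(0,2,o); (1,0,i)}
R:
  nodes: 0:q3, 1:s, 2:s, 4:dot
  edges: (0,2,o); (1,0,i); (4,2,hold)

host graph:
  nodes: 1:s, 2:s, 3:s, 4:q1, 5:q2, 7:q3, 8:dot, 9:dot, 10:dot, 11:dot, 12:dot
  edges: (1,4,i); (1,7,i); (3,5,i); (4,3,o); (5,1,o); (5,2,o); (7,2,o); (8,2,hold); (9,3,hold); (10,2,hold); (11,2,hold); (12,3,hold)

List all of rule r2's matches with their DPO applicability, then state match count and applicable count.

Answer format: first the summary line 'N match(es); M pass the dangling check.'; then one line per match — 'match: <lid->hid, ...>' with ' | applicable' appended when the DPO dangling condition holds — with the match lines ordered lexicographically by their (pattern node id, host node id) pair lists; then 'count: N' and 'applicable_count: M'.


4 match(es); 4 pass the dangling check.
match: 0->5, 1->3, 2->1, 3->2, 4->9 | applicable
match: 0->5, 1->3, 2->1, 3->2, 4->12 | applicable
match: 0->5, 1->3, 2->2, 3->1, 4->9 | applicable
match: 0->5, 1->3, 2->2, 3->1, 4->12 | applicable
count: 4
applicable_count: 4


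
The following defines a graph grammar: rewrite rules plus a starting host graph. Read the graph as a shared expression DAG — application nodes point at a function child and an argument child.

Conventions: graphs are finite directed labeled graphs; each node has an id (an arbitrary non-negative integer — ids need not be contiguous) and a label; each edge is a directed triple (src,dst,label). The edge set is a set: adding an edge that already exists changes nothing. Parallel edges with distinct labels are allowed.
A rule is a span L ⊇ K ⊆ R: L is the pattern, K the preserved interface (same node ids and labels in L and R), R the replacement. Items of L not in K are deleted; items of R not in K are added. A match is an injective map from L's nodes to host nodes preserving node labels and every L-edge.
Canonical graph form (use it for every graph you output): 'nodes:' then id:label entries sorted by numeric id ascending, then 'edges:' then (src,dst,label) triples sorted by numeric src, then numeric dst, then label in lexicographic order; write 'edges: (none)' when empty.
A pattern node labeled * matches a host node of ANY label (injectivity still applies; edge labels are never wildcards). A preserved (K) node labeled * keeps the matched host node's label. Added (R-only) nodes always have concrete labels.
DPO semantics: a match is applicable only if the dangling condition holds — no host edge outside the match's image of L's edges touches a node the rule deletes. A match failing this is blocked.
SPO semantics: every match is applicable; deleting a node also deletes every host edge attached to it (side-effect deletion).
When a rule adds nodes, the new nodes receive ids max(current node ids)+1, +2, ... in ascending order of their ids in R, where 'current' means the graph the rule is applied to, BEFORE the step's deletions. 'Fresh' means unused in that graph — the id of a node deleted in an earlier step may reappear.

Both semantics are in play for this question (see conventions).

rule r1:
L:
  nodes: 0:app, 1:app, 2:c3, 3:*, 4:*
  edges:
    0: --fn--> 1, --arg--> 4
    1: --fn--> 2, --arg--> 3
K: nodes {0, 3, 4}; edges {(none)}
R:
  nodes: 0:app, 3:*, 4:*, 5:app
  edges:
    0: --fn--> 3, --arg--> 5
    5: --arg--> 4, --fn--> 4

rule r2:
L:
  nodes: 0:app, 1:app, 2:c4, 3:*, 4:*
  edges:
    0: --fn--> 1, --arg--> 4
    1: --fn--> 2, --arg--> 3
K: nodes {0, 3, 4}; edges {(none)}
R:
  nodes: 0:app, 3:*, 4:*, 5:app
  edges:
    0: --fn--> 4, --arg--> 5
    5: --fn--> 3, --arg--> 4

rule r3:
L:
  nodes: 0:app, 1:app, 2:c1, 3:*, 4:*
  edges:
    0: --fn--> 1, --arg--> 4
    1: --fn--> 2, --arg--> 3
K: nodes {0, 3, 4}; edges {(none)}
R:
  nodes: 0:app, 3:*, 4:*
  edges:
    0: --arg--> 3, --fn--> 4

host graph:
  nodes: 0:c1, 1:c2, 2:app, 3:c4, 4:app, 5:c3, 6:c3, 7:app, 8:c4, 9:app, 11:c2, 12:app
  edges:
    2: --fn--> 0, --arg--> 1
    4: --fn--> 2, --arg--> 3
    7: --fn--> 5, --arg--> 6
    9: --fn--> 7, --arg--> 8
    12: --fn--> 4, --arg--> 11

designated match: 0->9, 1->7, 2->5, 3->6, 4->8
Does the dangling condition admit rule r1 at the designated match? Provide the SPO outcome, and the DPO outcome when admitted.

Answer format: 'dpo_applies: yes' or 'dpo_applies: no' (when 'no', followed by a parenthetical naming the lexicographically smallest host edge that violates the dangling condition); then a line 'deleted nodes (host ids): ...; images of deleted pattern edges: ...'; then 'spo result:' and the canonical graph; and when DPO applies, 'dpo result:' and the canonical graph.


dpo_applies: yes
deleted nodes (host ids): 5, 7; images of deleted pattern edges: (7,5,fn); (7,6,arg); (9,7,fn); (9,8,arg)
spo result:
nodes: 0:c1, 1:c2, 2:app, 3:c4, 4:app, 6:c3, 8:c4, 9:app, 11:c2, 12:app, 13:app
edges: (2,0,fn); (2,1,arg); (4,2,fn); (4,3,arg); (9,6,fn); (9,13,arg); (12,4,fn); (12,11,arg); (13,8,arg); (13,8,fn)
dpo result:
nodes: 0:c1, 1:c2, 2:app, 3:c4, 4:app, 6:c3, 8:c4, 9:app, 11:c2, 12:app, 13:app
edges: (2,0,fn); (2,1,arg); (4,2,fn); (4,3,arg); (9,6,fn); (9,13,arg); (12,4,fn); (12,11,arg); (13,8,arg); (13,8,fn)


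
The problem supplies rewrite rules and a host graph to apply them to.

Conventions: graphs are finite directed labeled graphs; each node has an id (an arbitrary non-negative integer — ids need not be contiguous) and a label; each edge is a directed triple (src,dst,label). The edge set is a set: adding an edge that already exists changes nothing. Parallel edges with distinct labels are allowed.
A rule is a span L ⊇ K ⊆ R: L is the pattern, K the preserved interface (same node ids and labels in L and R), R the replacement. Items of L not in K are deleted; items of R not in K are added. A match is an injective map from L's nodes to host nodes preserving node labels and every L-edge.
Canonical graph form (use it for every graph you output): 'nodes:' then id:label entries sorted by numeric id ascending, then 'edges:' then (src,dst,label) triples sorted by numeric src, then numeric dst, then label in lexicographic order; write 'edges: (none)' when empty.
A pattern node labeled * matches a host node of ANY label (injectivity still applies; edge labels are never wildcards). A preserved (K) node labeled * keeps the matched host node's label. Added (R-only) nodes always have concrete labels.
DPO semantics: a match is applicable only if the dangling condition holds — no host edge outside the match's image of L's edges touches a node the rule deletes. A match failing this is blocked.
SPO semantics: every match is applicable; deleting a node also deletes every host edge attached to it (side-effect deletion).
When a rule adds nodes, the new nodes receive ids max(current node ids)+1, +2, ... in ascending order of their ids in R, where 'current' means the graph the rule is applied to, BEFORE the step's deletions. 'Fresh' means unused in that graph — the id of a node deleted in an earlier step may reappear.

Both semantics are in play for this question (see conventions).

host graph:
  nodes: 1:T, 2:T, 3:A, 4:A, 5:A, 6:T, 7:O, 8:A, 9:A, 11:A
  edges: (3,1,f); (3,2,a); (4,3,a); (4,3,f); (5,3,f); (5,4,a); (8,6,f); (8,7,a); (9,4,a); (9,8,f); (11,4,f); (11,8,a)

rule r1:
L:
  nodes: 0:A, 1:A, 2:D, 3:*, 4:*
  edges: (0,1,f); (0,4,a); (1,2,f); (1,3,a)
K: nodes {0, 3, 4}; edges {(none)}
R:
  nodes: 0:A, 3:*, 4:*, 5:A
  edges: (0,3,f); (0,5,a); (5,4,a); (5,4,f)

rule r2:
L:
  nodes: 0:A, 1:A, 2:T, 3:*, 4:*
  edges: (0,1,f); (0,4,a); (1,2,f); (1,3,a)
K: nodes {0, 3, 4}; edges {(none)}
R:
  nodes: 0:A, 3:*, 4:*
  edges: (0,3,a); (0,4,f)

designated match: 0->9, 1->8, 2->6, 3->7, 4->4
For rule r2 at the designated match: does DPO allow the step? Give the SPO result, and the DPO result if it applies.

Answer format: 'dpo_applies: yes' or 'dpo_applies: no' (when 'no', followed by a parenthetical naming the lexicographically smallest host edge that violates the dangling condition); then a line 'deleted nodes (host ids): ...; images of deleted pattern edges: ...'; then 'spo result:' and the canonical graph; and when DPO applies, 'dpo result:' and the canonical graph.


dpo_applies: no
(the rule deletes node 8, which keeps host edge (11,8,a) outside the match image — the dangling condition fails, DPO blocks; SPO proceeds and side-deletes such edges)
deleted nodes (host ids): 6, 8; images of deleted pattern edges: (8,6,f); (8,7,a); (9,4,a); (9,8,f)
spo result:
nodes: 1:T, 2:T, 3:A, 4:A, 5:A, 7:O, 9:A, 11:A
edges: (3,1,f); (3,2,a); (4,3,a); (4,3,f); (5,3,f); (5,4,a); (9,4,f); (9,7,a); (11,4,f)
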